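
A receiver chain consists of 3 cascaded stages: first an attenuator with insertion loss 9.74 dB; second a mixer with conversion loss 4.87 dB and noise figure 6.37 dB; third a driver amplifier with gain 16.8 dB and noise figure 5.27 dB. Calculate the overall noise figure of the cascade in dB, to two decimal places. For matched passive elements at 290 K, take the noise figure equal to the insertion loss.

20.38 dB

Convert to linear (a loss of L dB is a gain of −L dB): F_i = 10^(NF_i/10), G_i = 10^(G_i,dB/10)
  Stage 1: F_1 = 10^(9.74/10) = 9.419, G_1 = 10^(−9.74/10) = 0.1062
  Stage 2: F_2 = 10^(6.37/10) = 4.335, G_2 = 10^(−4.87/10) = 0.3258
  Stage 3: F_3 = 10^(5.27/10) = 3.365, G_3 = 10^(16.8/10) = 47.86
Friis cascade:
  F = 9.419 + (4.335 − 1)/0.1062 + (3.365 − 1)/0.03459 = 109.2
NF = 10 log₁₀(109.2) = 20.38 dB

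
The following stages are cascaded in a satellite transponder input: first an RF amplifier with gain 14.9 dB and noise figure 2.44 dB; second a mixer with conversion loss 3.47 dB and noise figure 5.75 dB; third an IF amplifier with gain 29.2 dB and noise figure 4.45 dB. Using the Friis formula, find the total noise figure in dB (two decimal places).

Convert to linear (a loss of L dB is a gain of −L dB): F_i = 10^(NF_i/10), G_i = 10^(G_i,dB/10)
  Stage 1: F_1 = 10^(2.44/10) = 1.754, G_1 = 10^(14.9/10) = 30.90
  Stage 2: F_2 = 10^(5.75/10) = 3.758, G_2 = 10^(−3.47/10) = 0.4498
  Stage 3: F_3 = 10^(4.45/10) = 2.786, G_3 = 10^(29.2/10) = 831.8
Friis cascade:
  F = 1.754 + (3.758 − 1)/30.90 + (2.786 − 1)/13.90 = 1.972
NF = 10 log₁₀(1.972) = 2.95 dB

2.95 dB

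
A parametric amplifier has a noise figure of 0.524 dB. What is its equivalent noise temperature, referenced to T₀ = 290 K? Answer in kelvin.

37.2 K

F = 10^(0.524/10) = 1.12824
T_e = (F − 1)·T₀ = (1.12824 − 1) × 290 = 37.2 K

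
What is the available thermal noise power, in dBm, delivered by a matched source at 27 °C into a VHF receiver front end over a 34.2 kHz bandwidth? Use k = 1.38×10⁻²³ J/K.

T = 27 °C + 273.15 = 300.15 K
P_n = kTB = 1.38×10⁻²³ × 300.15 × 3.42×10⁴ = 1.42×10⁻¹⁶ W
In dBm: 10 log₁₀(1.42×10⁻¹⁶ / 10⁻³) = −128.5 dBm

−128.5 dBm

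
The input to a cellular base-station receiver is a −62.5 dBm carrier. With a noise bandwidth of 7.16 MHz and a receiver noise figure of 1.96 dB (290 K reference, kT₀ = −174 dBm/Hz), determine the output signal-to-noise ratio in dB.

Noise floor: N = −174 + 10 log₁₀(B) + NF
10 log₁₀(7.16×10⁶) = 68.55 dB
N = −174 + 68.55 + 1.96 = −103.49 dBm
SNR = P_sig − N = −62.5 − (−103.49) = 40.99 dB → 41.0 dB

41.0 dB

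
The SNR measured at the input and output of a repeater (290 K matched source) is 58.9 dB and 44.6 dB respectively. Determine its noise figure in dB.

NF (dB) = SNR_in(dB) − SNR_out(dB) when the source is at T₀
NF = 58.9 − 44.6 = 14.3 dB

14.3 dB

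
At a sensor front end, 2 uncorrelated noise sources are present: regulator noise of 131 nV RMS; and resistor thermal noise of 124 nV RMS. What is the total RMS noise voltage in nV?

Uncorrelated sources add in power (mean-square): V_tot = √(ΣV_i²)
V_tot = √[(1.31×10⁻⁷)² + (1.24×10⁻⁷)²] = 1.80×10⁻⁷ V = 180 nV

180 nV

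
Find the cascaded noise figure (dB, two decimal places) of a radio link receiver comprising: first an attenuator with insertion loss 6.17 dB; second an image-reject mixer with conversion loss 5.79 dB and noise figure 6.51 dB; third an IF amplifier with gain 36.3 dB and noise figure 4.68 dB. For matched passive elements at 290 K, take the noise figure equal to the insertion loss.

16.90 dB

Convert to linear (a loss of L dB is a gain of −L dB): F_i = 10^(NF_i/10), G_i = 10^(G_i,dB/10)
  Stage 1: F_1 = 10^(6.17/10) = 4.140, G_1 = 10^(−6.17/10) = 0.2415
  Stage 2: F_2 = 10^(6.51/10) = 4.477, G_2 = 10^(−5.79/10) = 0.2636
  Stage 3: F_3 = 10^(4.68/10) = 2.938, G_3 = 10^(36.3/10) = 4266
Friis cascade:
  F = 4.140 + (4.477 − 1)/0.2415 + (2.938 − 1)/0.06368 = 48.96
NF = 10 log₁₀(48.96) = 16.90 dB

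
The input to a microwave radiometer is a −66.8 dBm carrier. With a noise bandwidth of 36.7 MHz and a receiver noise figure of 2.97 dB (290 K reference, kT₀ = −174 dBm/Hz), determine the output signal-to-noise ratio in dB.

Noise floor: N = −174 + 10 log₁₀(B) + NF
10 log₁₀(3.67×10⁷) = 75.65 dB
N = −174 + 75.65 + 2.97 = −95.38 dBm
SNR = P_sig − N = −66.8 − (−95.38) = 28.58 dB → 28.6 dB

28.6 dB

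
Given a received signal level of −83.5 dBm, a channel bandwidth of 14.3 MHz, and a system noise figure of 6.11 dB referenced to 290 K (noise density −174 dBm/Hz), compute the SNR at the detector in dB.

Noise floor: N = −174 + 10 log₁₀(B) + NF
10 log₁₀(1.43×10⁷) = 71.55 dB
N = −174 + 71.55 + 6.11 = −96.34 dBm
SNR = P_sig − N = −83.5 − (−96.34) = 12.84 dB → 12.8 dB

12.8 dB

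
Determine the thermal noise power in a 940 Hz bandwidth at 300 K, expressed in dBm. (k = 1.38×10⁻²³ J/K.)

P_n = kTB = 1.38×10⁻²³ × 300 × 9.40×10² = 3.89×10⁻¹⁸ W
In dBm: 10 log₁₀(3.89×10⁻¹⁸ / 10⁻³) = −144.1 dBm

−144.1 dBm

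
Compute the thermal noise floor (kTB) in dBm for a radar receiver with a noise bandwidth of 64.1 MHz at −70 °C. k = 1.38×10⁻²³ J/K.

−97.5 dBm

T = −70 °C + 273.15 = 203.15 K
P_n = kTB = 1.38×10⁻²³ × 203.15 × 6.41×10⁷ = 1.80×10⁻¹³ W
In dBm: 10 log₁₀(1.80×10⁻¹³ / 10⁻³) = −97.5 dBm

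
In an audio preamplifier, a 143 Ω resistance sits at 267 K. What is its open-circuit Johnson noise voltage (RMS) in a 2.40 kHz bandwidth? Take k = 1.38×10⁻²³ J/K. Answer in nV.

71.1 nV

V_n = √(4kTRB)
4kTRB = 4 × 1.38×10⁻²³ × 267 × 1.43×10² × 2.40×10³ = 5.06×10⁻¹⁵ V²
V_n = √(5.06×10⁻¹⁵) = 7.11×10⁻⁸ V = 71.1 nV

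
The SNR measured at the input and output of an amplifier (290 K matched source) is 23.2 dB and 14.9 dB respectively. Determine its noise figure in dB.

NF (dB) = SNR_in(dB) − SNR_out(dB) when the source is at T₀
NF = 23.2 − 14.9 = 8.3 dB

8.3 dB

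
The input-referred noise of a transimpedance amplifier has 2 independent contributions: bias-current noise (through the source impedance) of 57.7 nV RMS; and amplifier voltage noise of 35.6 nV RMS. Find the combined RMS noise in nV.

Uncorrelated sources add in power (mean-square): V_tot = √(ΣV_i²)
V_tot = √[(5.77×10⁻⁸)² + (3.56×10⁻⁸)²] = 6.78×10⁻⁸ V = 67.8 nV

67.8 nV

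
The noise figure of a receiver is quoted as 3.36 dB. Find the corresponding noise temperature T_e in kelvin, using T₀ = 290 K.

F = 10^(3.36/10) = 2.1677
T_e = (F − 1)·T₀ = (2.1677 − 1) × 290 = 339 K

339 K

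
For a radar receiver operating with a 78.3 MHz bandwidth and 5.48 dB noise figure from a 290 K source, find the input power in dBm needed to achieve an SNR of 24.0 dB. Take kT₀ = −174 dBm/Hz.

−65.6 dBm

Sensitivity = −174 + 10 log₁₀(B) + NF + SNR_min
= −174 + 78.94 + 5.48 + 24.0
= −65.58 dBm → −65.6 dBm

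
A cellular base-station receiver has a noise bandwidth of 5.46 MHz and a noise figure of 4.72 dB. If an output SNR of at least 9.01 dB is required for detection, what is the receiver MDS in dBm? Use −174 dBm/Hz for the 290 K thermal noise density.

Sensitivity = −174 + 10 log₁₀(B) + NF + SNR_min
= −174 + 67.37 + 4.72 + 9.01
= −92.90 dBm → −92.9 dBm

−92.9 dBm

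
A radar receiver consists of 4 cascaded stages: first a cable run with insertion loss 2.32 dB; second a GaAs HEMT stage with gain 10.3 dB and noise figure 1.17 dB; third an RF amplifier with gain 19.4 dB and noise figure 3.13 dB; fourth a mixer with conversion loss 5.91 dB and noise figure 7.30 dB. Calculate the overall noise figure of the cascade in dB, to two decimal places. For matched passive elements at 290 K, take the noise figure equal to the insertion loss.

Convert to linear (a loss of L dB is a gain of −L dB): F_i = 10^(NF_i/10), G_i = 10^(G_i,dB/10)
  Stage 1: F_1 = 10^(2.32/10) = 1.706, G_1 = 10^(−2.32/10) = 0.5861
  Stage 2: F_2 = 10^(1.17/10) = 1.309, G_2 = 10^(10.3/10) = 10.72
  Stage 3: F_3 = 10^(3.13/10) = 2.056, G_3 = 10^(19.4/10) = 87.10
  Stage 4: F_4 = 10^(7.30/10) = 5.370, G_4 = 10^(−5.91/10) = 0.2564
Friis cascade:
  F = 1.706 + (1.309 − 1)/0.5861 + (2.056 − 1)/6.281 + (5.370 − 1)/547.0 = 2.410
NF = 10 log₁₀(2.410) = 3.82 dB

3.82 dB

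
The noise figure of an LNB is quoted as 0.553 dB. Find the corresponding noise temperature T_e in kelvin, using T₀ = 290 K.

F = 10^(0.553/10) = 1.1358
T_e = (F − 1)·T₀ = (1.1358 − 1) × 290 = 39.4 K

39.4 K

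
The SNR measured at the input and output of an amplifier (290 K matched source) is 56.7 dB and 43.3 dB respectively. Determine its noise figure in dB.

13.4 dB

NF (dB) = SNR_in(dB) − SNR_out(dB) when the source is at T₀
NF = 56.7 − 43.3 = 13.4 dB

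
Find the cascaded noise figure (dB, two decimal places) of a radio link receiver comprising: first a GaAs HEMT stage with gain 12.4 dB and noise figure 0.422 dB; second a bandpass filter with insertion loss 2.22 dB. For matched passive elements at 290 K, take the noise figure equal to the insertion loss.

Convert to linear (a loss of L dB is a gain of −L dB): F_i = 10^(NF_i/10), G_i = 10^(G_i,dB/10)
  Stage 1: F_1 = 10^(0.422/10) = 1.102, G_1 = 10^(12.4/10) = 17.38
  Stage 2: F_2 = 10^(2.22/10) = 1.667, G_2 = 10^(−2.22/10) = 0.5998
Friis cascade:
  F = 1.102 + (1.667 − 1)/17.38 = 1.140
NF = 10 log₁₀(1.140) = 0.57 dB

0.57 dB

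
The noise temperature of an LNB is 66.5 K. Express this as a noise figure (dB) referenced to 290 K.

F = 1 + T_e/T₀ = 1 + 66.5/290 = 1.22931
NF = 10 log₁₀(1.22931) = 0.897 dB

0.897 dB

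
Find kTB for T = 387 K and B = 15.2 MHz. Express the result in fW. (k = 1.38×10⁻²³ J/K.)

81.2 fW

P_n = kTB = 1.38×10⁻²³ × 387 × 1.52×10⁷ = 8.12×10⁻¹⁴ W = 81.2 fW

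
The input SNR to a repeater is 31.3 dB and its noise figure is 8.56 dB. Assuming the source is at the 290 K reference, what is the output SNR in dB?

22.74 dB

By definition F = SNR_in/SNR_out, so in dB: SNR_out = SNR_in − NF
SNR_out = 31.3 − 8.56 = 22.74 dB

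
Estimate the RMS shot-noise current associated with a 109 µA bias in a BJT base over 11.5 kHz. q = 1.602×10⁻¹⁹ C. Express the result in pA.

I_n = √(2qI·B)
2qI·B = 2 × 1.602×10⁻¹⁹ × 1.09×10⁻⁴ × 1.15×10⁴ = 4.02×10⁻¹⁹ A²
I_n = √(4.02×10⁻¹⁹) = 6.34×10⁻¹⁰ A = 634 pA

634 pA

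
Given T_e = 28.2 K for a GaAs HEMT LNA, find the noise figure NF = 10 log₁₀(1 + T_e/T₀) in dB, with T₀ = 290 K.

F = 1 + T_e/T₀ = 1 + 28.2/290 = 1.09724
NF = 10 log₁₀(1.09724) = 0.403 dB

0.403 dB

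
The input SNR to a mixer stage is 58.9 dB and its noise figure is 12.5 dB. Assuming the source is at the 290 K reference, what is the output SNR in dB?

By definition F = SNR_in/SNR_out, so in dB: SNR_out = SNR_in − NF
SNR_out = 58.9 − 12.5 = 46.4 dB

46.4 dB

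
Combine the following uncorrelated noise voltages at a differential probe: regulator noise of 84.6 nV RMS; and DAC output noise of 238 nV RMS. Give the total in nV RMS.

Uncorrelated sources add in power (mean-square): V_tot = √(ΣV_i²)
V_tot = √[(8.46×10⁻⁸)² + (2.38×10⁻⁷)²] = 2.53×10⁻⁷ V = 253 nV

253 nV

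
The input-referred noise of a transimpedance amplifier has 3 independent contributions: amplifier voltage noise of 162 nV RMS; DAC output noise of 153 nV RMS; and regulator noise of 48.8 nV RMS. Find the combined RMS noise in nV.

Uncorrelated sources add in power (mean-square): V_tot = √(ΣV_i²)
V_tot = √[(1.62×10⁻⁷)² + (1.53×10⁻⁷)² + (4.88×10⁻⁸)²] = 2.28×10⁻⁷ V = 228 nV

228 nV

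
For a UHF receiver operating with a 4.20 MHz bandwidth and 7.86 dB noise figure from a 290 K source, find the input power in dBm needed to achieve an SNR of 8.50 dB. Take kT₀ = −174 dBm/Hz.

Sensitivity = −174 + 10 log₁₀(B) + NF + SNR_min
= −174 + 66.23 + 7.86 + 8.50
= −91.41 dBm → −91.4 dBm

−91.4 dBm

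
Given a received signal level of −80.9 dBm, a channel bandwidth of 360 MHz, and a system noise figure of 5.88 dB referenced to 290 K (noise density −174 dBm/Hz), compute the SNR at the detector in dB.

Noise floor: N = −174 + 10 log₁₀(B) + NF
10 log₁₀(3.60×10⁸) = 85.56 dB
N = −174 + 85.56 + 5.88 = −82.56 dBm
SNR = P_sig − N = −80.9 − (−82.56) = 1.66 dB → 1.7 dB

1.7 dB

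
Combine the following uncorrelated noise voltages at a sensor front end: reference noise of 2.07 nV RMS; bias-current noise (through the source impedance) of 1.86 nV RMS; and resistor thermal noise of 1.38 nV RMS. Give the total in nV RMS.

3.11 nV

Uncorrelated sources add in power (mean-square): V_tot = √(ΣV_i²)
V_tot = √[(2.07×10⁻⁹)² + (1.86×10⁻⁹)² + (1.38×10⁻⁹)²] = 3.11×10⁻⁹ V = 3.11 nV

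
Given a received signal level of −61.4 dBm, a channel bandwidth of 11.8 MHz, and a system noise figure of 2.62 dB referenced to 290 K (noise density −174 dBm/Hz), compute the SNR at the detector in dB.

Noise floor: N = −174 + 10 log₁₀(B) + NF
10 log₁₀(1.18×10⁷) = 70.72 dB
N = −174 + 70.72 + 2.62 = −100.66 dBm
SNR = P_sig − N = −61.4 − (−100.66) = 39.26 dB → 39.3 dB

39.3 dB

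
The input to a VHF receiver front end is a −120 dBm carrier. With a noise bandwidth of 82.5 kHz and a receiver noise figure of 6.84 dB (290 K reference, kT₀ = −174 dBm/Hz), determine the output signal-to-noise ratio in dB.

Noise floor: N = −174 + 10 log₁₀(B) + NF
10 log₁₀(8.25×10⁴) = 49.16 dB
N = −174 + 49.16 + 6.84 = −118.00 dBm
SNR = P_sig − N = −120 − (−118.00) = −2.00 dB → −2.0 dB

−2.0 dB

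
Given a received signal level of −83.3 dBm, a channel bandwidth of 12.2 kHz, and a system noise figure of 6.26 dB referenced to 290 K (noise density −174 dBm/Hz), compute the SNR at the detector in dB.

43.6 dB

Noise floor: N = −174 + 10 log₁₀(B) + NF
10 log₁₀(1.22×10⁴) = 40.86 dB
N = −174 + 40.86 + 6.26 = −126.88 dBm
SNR = P_sig − N = −83.3 − (−126.88) = 43.58 dB → 43.6 dB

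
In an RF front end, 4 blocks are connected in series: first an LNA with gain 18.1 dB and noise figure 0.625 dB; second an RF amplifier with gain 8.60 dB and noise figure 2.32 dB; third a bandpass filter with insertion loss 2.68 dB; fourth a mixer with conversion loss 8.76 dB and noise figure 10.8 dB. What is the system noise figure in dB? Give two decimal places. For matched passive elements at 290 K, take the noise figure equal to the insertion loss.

0.83 dB

Convert to linear (a loss of L dB is a gain of −L dB): F_i = 10^(NF_i/10), G_i = 10^(G_i,dB/10)
  Stage 1: F_1 = 10^(0.625/10) = 1.155, G_1 = 10^(18.1/10) = 64.57
  Stage 2: F_2 = 10^(2.32/10) = 1.706, G_2 = 10^(8.60/10) = 7.244
  Stage 3: F_3 = 10^(2.68/10) = 1.854, G_3 = 10^(−2.68/10) = 0.5395
  Stage 4: F_4 = 10^(10.8/10) = 12.02, G_4 = 10^(−8.76/10) = 0.1330
Friis cascade:
  F = 1.155 + (1.706 − 1)/64.57 + (1.854 − 1)/467.7 + (12.02 − 1)/252.3 = 1.211
NF = 10 log₁₀(1.211) = 0.83 dB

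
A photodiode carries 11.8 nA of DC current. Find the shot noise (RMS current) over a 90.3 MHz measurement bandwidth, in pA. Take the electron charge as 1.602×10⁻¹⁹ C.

I_n = √(2qI·B)
2qI·B = 2 × 1.602×10⁻¹⁹ × 1.18×10⁻⁸ × 9.03×10⁷ = 3.41×10⁻¹⁹ A²
I_n = √(3.41×10⁻¹⁹) = 5.84×10⁻¹⁰ A = 584 pA

584 pA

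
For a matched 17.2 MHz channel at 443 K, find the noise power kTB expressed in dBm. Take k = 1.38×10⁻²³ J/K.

P_n = kTB = 1.38×10⁻²³ × 443 × 1.72×10⁷ = 1.05×10⁻¹³ W
In dBm: 10 log₁₀(1.05×10⁻¹³ / 10⁻³) = −99.8 dBm

−99.8 dBm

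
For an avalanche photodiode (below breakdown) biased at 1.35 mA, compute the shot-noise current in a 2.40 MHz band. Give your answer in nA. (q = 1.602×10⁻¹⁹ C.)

32.2 nA

I_n = √(2qI·B)
2qI·B = 2 × 1.602×10⁻¹⁹ × 1.35×10⁻³ × 2.40×10⁶ = 1.04×10⁻¹⁵ A²
I_n = √(1.04×10⁻¹⁵) = 3.22×10⁻⁸ A = 32.2 nA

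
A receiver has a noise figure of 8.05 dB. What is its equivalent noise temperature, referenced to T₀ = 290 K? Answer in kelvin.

F = 10^(8.05/10) = 6.38263
T_e = (F − 1)·T₀ = (6.38263 − 1) × 290 = 1561 K

1561 K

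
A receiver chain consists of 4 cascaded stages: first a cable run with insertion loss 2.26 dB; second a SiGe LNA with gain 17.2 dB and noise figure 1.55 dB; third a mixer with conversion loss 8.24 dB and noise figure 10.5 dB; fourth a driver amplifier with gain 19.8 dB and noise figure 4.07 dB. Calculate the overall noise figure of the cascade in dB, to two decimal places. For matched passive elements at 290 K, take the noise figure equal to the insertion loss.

Convert to linear (a loss of L dB is a gain of −L dB): F_i = 10^(NF_i/10), G_i = 10^(G_i,dB/10)
  Stage 1: F_1 = 10^(2.26/10) = 1.683, G_1 = 10^(−2.26/10) = 0.5943
  Stage 2: F_2 = 10^(1.55/10) = 1.429, G_2 = 10^(17.2/10) = 52.48
  Stage 3: F_3 = 10^(10.5/10) = 11.22, G_3 = 10^(−8.24/10) = 0.1500
  Stage 4: F_4 = 10^(4.07/10) = 2.553, G_4 = 10^(19.8/10) = 95.50
Friis cascade:
  F = 1.683 + (1.429 − 1)/0.5943 + (11.22 − 1)/31.19 + (2.553 − 1)/4.677 = 3.064
NF = 10 log₁₀(3.064) = 4.86 dB

4.86 dB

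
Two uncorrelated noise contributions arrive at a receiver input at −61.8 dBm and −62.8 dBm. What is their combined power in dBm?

−59.3 dBm

Convert to linear, add, convert back:
P₁ = 6.61×10⁻¹⁰ W, P₂ = 5.25×10⁻¹⁰ W
P_tot = 1.19×10⁻⁹ W → 10 log₁₀(P_tot / 10⁻³) = −59.3 dBm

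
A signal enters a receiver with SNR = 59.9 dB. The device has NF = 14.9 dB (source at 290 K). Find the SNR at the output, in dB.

By definition F = SNR_in/SNR_out, so in dB: SNR_out = SNR_in − NF
SNR_out = 59.9 − 14.9 = 45.0 dB

45.0 dB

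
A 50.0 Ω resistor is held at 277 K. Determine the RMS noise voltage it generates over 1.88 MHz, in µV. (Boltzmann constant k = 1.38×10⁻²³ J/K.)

1.20 µV

V_n = √(4kTRB)
4kTRB = 4 × 1.38×10⁻²³ × 277 × 5.00×10¹ × 1.88×10⁶ = 1.44×10⁻¹² V²
V_n = √(1.44×10⁻¹²) = 1.20×10⁻⁶ V = 1.20 µV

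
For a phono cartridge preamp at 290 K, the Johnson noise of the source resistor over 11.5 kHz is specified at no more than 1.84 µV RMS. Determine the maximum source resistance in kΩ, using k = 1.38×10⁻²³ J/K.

Johnson–Nyquist: V_n = √(4kTRB) ⇒ R = V_n² / (4kTB)
4kTB = 4 × 1.38×10⁻²³ × 290 × 1.15×10⁴ = 1.84×10⁻¹⁶
R = (1.84×10⁻⁶)² / 1.84×10⁻¹⁶ = 1.84×10⁴ Ω = 18.4 kΩ

18.4 kΩ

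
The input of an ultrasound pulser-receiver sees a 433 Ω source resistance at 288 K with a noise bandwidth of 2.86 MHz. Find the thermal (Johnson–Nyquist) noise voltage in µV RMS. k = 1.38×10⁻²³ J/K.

4.44 µV

V_n = √(4kTRB)
4kTRB = 4 × 1.38×10⁻²³ × 288 × 4.33×10² × 2.86×10⁶ = 1.97×10⁻¹¹ V²
V_n = √(1.97×10⁻¹¹) = 4.44×10⁻⁶ V = 4.44 µV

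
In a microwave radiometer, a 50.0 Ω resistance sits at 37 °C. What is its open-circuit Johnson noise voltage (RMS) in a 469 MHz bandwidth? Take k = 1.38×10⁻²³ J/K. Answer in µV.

T = 37 °C + 273.15 = 310.15 K
V_n = √(4kTRB)
4kTRB = 4 × 1.38×10⁻²³ × 310.15 × 5.00×10¹ × 4.69×10⁸ = 4.01×10⁻¹⁰ V²
V_n = √(4.01×10⁻¹⁰) = 2.00×10⁻⁵ V = 20.0 µV

20.0 µV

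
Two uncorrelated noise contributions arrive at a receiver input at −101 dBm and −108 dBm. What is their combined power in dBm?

−100.2 dBm

Convert to linear, add, convert back:
P₁ = 7.94×10⁻¹⁴ W, P₂ = 1.58×10⁻¹⁴ W
P_tot = 9.53×10⁻¹⁴ W → 10 log₁₀(P_tot / 10⁻³) = −100.2 dBm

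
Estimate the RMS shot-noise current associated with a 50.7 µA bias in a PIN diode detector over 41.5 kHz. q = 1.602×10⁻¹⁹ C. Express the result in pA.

I_n = √(2qI·B)
2qI·B = 2 × 1.602×10⁻¹⁹ × 5.07×10⁻⁵ × 4.15×10⁴ = 6.74×10⁻¹⁹ A²
I_n = √(6.74×10⁻¹⁹) = 8.21×10⁻¹⁰ A = 821 pA

821 pA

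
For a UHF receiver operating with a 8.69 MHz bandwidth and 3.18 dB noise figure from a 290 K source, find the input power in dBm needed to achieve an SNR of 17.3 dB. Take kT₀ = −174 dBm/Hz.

−84.1 dBm

Sensitivity = −174 + 10 log₁₀(B) + NF + SNR_min
= −174 + 69.39 + 3.18 + 17.3
= −84.13 dBm → −84.1 dBm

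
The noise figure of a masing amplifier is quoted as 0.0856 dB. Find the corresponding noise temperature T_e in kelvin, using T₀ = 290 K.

5.77 K

F = 10^(0.0856/10) = 1.01991
T_e = (F − 1)·T₀ = (1.01991 − 1) × 290 = 5.77 K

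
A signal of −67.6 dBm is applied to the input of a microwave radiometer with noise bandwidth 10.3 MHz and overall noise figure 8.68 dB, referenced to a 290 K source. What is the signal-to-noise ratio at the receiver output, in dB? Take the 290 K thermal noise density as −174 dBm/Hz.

Noise floor: N = −174 + 10 log₁₀(B) + NF
10 log₁₀(1.03×10⁷) = 70.13 dB
N = −174 + 70.13 + 8.68 = −95.19 dBm
SNR = P_sig − N = −67.6 − (−95.19) = 27.59 dB → 27.6 dB

27.6 dB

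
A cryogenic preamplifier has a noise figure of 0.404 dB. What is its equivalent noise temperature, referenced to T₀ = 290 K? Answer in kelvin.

28.3 K

F = 10^(0.404/10) = 1.09749
T_e = (F − 1)·T₀ = (1.09749 − 1) × 290 = 28.3 K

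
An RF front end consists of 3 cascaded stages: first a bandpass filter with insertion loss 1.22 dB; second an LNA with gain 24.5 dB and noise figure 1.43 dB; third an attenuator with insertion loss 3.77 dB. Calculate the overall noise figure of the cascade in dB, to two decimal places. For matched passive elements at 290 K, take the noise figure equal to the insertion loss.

2.67 dB

Convert to linear (a loss of L dB is a gain of −L dB): F_i = 10^(NF_i/10), G_i = 10^(G_i,dB/10)
  Stage 1: F_1 = 10^(1.22/10) = 1.324, G_1 = 10^(−1.22/10) = 0.7551
  Stage 2: F_2 = 10^(1.43/10) = 1.390, G_2 = 10^(24.5/10) = 281.8
  Stage 3: F_3 = 10^(3.77/10) = 2.382, G_3 = 10^(−3.77/10) = 0.4198
Friis cascade:
  F = 1.324 + (1.390 − 1)/0.7551 + (2.382 − 1)/212.8 = 1.847
NF = 10 log₁₀(1.847) = 2.67 dB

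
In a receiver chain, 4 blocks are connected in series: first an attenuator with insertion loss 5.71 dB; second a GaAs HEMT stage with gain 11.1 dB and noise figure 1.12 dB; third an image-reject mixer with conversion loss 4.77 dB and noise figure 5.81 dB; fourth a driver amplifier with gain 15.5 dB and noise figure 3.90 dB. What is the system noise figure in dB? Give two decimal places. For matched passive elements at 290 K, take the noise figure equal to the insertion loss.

8.38 dB

Convert to linear (a loss of L dB is a gain of −L dB): F_i = 10^(NF_i/10), G_i = 10^(G_i,dB/10)
  Stage 1: F_1 = 10^(5.71/10) = 3.724, G_1 = 10^(−5.71/10) = 0.2685
  Stage 2: F_2 = 10^(1.12/10) = 1.294, G_2 = 10^(11.1/10) = 12.88
  Stage 3: F_3 = 10^(5.81/10) = 3.811, G_3 = 10^(−4.77/10) = 0.3334
  Stage 4: F_4 = 10^(3.90/10) = 2.455, G_4 = 10^(15.5/10) = 35.48
Friis cascade:
  F = 3.724 + (1.294 − 1)/0.2685 + (3.811 − 1)/3.459 + (2.455 − 1)/1.153 = 6.893
NF = 10 log₁₀(6.893) = 8.38 dB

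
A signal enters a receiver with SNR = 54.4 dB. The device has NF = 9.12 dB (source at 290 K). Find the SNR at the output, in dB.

45.28 dB

By definition F = SNR_in/SNR_out, so in dB: SNR_out = SNR_in − NF
SNR_out = 54.4 − 9.12 = 45.28 dB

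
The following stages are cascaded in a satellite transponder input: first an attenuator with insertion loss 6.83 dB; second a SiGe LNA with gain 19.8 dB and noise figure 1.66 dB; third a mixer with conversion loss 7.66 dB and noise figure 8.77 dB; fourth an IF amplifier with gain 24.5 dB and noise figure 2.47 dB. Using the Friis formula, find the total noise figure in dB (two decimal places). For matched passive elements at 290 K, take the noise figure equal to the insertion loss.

8.82 dB

Convert to linear (a loss of L dB is a gain of −L dB): F_i = 10^(NF_i/10), G_i = 10^(G_i,dB/10)
  Stage 1: F_1 = 10^(6.83/10) = 4.819, G_1 = 10^(−6.83/10) = 0.2075
  Stage 2: F_2 = 10^(1.66/10) = 1.466, G_2 = 10^(19.8/10) = 95.50
  Stage 3: F_3 = 10^(8.77/10) = 7.534, G_3 = 10^(−7.66/10) = 0.1714
  Stage 4: F_4 = 10^(2.47/10) = 1.766, G_4 = 10^(24.5/10) = 281.8
Friis cascade:
  F = 4.819 + (1.466 − 1)/0.2075 + (7.534 − 1)/19.82 + (1.766 − 1)/3.396 = 7.618
NF = 10 log₁₀(7.618) = 8.82 dB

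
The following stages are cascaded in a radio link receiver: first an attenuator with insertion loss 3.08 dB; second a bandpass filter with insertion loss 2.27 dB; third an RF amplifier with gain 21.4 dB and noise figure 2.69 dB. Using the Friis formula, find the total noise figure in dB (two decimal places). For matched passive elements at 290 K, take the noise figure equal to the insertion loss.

Convert to linear (a loss of L dB is a gain of −L dB): F_i = 10^(NF_i/10), G_i = 10^(G_i,dB/10)
  Stage 1: F_1 = 10^(3.08/10) = 2.032, G_1 = 10^(−3.08/10) = 0.4920
  Stage 2: F_2 = 10^(2.27/10) = 1.687, G_2 = 10^(−2.27/10) = 0.5929
  Stage 3: F_3 = 10^(2.69/10) = 1.858, G_3 = 10^(21.4/10) = 138.0
Friis cascade:
  F = 2.032 + (1.687 − 1)/0.4920 + (1.858 − 1)/0.2917 = 6.368
NF = 10 log₁₀(6.368) = 8.04 dB

8.04 dB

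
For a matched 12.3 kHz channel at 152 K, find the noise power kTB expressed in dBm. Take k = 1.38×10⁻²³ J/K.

P_n = kTB = 1.38×10⁻²³ × 152 × 1.23×10⁴ = 2.58×10⁻¹⁷ W
In dBm: 10 log₁₀(2.58×10⁻¹⁷ / 10⁻³) = −135.9 dBm

−135.9 dBm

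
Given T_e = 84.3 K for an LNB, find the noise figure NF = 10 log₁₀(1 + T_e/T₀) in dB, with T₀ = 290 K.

F = 1 + T_e/T₀ = 1 + 84.3/290 = 1.29069
NF = 10 log₁₀(1.29069) = 1.11 dB

1.11 dB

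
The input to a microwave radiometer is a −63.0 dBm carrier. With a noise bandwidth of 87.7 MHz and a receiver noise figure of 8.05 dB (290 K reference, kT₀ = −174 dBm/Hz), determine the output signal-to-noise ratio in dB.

23.5 dB

Noise floor: N = −174 + 10 log₁₀(B) + NF
10 log₁₀(8.77×10⁷) = 79.43 dB
N = −174 + 79.43 + 8.05 = −86.52 dBm
SNR = P_sig − N = −63.0 − (−86.52) = 23.52 dB → 23.5 dB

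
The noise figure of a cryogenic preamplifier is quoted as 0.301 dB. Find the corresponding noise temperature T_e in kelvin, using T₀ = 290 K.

20.8 K

F = 10^(0.301/10) = 1.07177
T_e = (F − 1)·T₀ = (1.07177 − 1) × 290 = 20.8 K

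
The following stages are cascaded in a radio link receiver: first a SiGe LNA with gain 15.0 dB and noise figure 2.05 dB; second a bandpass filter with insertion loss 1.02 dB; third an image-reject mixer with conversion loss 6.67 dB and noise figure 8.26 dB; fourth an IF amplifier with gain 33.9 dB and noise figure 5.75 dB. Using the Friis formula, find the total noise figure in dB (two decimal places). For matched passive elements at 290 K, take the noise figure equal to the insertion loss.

3.71 dB

Convert to linear (a loss of L dB is a gain of −L dB): F_i = 10^(NF_i/10), G_i = 10^(G_i,dB/10)
  Stage 1: F_1 = 10^(2.05/10) = 1.603, G_1 = 10^(15.0/10) = 31.62
  Stage 2: F_2 = 10^(1.02/10) = 1.265, G_2 = 10^(−1.02/10) = 0.7907
  Stage 3: F_3 = 10^(8.26/10) = 6.699, G_3 = 10^(−6.67/10) = 0.2153
  Stage 4: F_4 = 10^(5.75/10) = 3.758, G_4 = 10^(33.9/10) = 2455
Friis cascade:
  F = 1.603 + (1.265 − 1)/31.62 + (6.699 − 1)/25.00 + (3.758 − 1)/5.383 = 2.352
NF = 10 log₁₀(2.352) = 3.71 dB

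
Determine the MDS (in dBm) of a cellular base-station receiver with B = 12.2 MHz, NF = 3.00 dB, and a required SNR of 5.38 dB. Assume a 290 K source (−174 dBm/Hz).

Sensitivity = −174 + 10 log₁₀(B) + NF + SNR_min
= −174 + 70.86 + 3.00 + 5.38
= −94.76 dBm → −94.8 dBm

−94.8 dBm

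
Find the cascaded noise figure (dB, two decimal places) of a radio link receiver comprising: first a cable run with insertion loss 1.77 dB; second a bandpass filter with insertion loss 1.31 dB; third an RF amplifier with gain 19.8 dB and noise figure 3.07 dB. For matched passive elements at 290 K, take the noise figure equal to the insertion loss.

Convert to linear (a loss of L dB is a gain of −L dB): F_i = 10^(NF_i/10), G_i = 10^(G_i,dB/10)
  Stage 1: F_1 = 10^(1.77/10) = 1.503, G_1 = 10^(−1.77/10) = 0.6653
  Stage 2: F_2 = 10^(1.31/10) = 1.352, G_2 = 10^(−1.31/10) = 0.7396
  Stage 3: F_3 = 10^(3.07/10) = 2.028, G_3 = 10^(19.8/10) = 95.50
Friis cascade:
  F = 1.503 + (1.352 − 1)/0.6653 + (2.028 − 1)/0.4920 = 4.121
NF = 10 log₁₀(4.121) = 6.15 dB

6.15 dB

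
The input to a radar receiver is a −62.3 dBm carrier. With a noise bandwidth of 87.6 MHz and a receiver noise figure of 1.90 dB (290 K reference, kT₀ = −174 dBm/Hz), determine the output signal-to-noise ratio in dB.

30.4 dB

Noise floor: N = −174 + 10 log₁₀(B) + NF
10 log₁₀(8.76×10⁷) = 79.43 dB
N = −174 + 79.43 + 1.90 = −92.67 dBm
SNR = P_sig − N = −62.3 − (−92.67) = 30.37 dB → 30.4 dB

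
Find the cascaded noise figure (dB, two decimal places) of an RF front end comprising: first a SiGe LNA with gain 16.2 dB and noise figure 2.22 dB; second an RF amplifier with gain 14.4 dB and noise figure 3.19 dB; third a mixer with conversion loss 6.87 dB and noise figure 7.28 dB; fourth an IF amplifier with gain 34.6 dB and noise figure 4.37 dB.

Convert to linear (a loss of L dB is a gain of −L dB): F_i = 10^(NF_i/10), G_i = 10^(G_i,dB/10)
  Stage 1: F_1 = 10^(2.22/10) = 1.667, G_1 = 10^(16.2/10) = 41.69
  Stage 2: F_2 = 10^(3.19/10) = 2.084, G_2 = 10^(14.4/10) = 27.54
  Stage 3: F_3 = 10^(7.28/10) = 5.346, G_3 = 10^(−6.87/10) = 0.2056
  Stage 4: F_4 = 10^(4.37/10) = 2.735, G_4 = 10^(34.6/10) = 2884
Friis cascade:
  F = 1.667 + (2.084 − 1)/41.69 + (5.346 − 1)/1148 + (2.735 − 1)/236.0 = 1.704
NF = 10 log₁₀(1.704) = 2.32 dB

2.32 dB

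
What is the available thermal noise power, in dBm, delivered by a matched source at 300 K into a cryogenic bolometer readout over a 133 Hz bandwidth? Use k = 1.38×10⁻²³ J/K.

−152.6 dBm

P_n = kTB = 1.38×10⁻²³ × 300 × 1.33×10² = 5.51×10⁻¹⁹ W
In dBm: 10 log₁₀(5.51×10⁻¹⁹ / 10⁻³) = −152.6 dBm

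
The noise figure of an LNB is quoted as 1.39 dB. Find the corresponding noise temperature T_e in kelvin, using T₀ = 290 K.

F = 10^(1.39/10) = 1.37721
T_e = (F − 1)·T₀ = (1.37721 − 1) × 290 = 109 K

109 K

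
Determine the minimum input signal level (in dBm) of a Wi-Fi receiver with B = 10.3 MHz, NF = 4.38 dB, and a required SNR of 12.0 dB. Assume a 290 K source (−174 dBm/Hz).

−87.5 dBm

Sensitivity = −174 + 10 log₁₀(B) + NF + SNR_min
= −174 + 70.13 + 4.38 + 12.0
= −87.49 dBm → −87.5 dBm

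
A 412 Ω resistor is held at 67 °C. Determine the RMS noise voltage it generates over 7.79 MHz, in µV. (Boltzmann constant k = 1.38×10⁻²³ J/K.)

7.76 µV

T = 67 °C + 273.15 = 340.15 K
V_n = √(4kTRB)
4kTRB = 4 × 1.38×10⁻²³ × 340.15 × 4.12×10² × 7.79×10⁶ = 6.03×10⁻¹¹ V²
V_n = √(6.03×10⁻¹¹) = 7.76×10⁻⁶ V = 7.76 µV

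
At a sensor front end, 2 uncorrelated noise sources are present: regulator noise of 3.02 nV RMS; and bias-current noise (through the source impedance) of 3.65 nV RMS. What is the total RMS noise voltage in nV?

4.74 nV

Uncorrelated sources add in power (mean-square): V_tot = √(ΣV_i²)
V_tot = √[(3.02×10⁻⁹)² + (3.65×10⁻⁹)²] = 4.74×10⁻⁹ V = 4.74 nV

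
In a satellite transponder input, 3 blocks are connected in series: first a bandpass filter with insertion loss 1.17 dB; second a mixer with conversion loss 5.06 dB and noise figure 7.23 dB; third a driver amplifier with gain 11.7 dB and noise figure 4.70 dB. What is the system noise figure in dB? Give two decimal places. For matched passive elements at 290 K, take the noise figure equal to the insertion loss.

11.79 dB

Convert to linear (a loss of L dB is a gain of −L dB): F_i = 10^(NF_i/10), G_i = 10^(G_i,dB/10)
  Stage 1: F_1 = 10^(1.17/10) = 1.309, G_1 = 10^(−1.17/10) = 0.7638
  Stage 2: F_2 = 10^(7.23/10) = 5.284, G_2 = 10^(−5.06/10) = 0.3119
  Stage 3: F_3 = 10^(4.70/10) = 2.951, G_3 = 10^(11.7/10) = 14.79
Friis cascade:
  F = 1.309 + (5.284 − 1)/0.7638 + (2.951 − 1)/0.2382 = 15.11
NF = 10 log₁₀(15.11) = 11.79 dB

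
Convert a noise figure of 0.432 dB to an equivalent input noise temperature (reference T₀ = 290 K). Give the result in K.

30.3 K

F = 10^(0.432/10) = 1.10459
T_e = (F − 1)·T₀ = (1.10459 − 1) × 290 = 30.3 K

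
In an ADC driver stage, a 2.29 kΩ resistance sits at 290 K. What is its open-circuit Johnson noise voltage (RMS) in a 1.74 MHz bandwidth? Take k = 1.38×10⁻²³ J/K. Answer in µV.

V_n = √(4kTRB)
4kTRB = 4 × 1.38×10⁻²³ × 290 × 2.29×10³ × 1.74×10⁶ = 6.38×10⁻¹¹ V²
V_n = √(6.38×10⁻¹¹) = 7.99×10⁻⁶ V = 7.99 µV

7.99 µV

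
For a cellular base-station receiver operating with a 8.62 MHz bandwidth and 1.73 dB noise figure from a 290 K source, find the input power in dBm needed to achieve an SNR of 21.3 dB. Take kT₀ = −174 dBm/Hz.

−81.6 dBm

Sensitivity = −174 + 10 log₁₀(B) + NF + SNR_min
= −174 + 69.36 + 1.73 + 21.3
= −81.61 dBm → −81.6 dBm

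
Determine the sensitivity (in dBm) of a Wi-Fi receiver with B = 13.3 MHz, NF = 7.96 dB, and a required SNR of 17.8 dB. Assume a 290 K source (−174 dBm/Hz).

Sensitivity = −174 + 10 log₁₀(B) + NF + SNR_min
= −174 + 71.24 + 7.96 + 17.8
= −77.00 dBm → −77.0 dBm

−77.0 dBm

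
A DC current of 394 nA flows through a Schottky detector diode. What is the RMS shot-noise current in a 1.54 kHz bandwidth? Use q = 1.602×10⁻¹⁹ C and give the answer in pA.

13.9 pA

I_n = √(2qI·B)
2qI·B = 2 × 1.602×10⁻¹⁹ × 3.94×10⁻⁷ × 1.54×10³ = 1.94×10⁻²² A²
I_n = √(1.94×10⁻²²) = 1.39×10⁻¹¹ A = 13.9 pA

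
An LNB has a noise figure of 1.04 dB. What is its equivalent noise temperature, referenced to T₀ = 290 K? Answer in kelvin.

F = 10^(1.04/10) = 1.27057
T_e = (F − 1)·T₀ = (1.27057 − 1) × 290 = 78.5 K

78.5 K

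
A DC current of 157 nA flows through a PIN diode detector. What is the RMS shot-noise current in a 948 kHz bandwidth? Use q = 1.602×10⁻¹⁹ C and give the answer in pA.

218 pA

I_n = √(2qI·B)
2qI·B = 2 × 1.602×10⁻¹⁹ × 1.57×10⁻⁷ × 9.48×10⁵ = 4.77×10⁻²⁰ A²
I_n = √(4.77×10⁻²⁰) = 2.18×10⁻¹⁰ A = 218 pA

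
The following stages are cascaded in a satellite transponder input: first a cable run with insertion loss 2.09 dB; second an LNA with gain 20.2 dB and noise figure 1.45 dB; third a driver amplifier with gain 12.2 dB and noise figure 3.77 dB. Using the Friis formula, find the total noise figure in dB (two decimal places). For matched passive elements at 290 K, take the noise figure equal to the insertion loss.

Convert to linear (a loss of L dB is a gain of −L dB): F_i = 10^(NF_i/10), G_i = 10^(G_i,dB/10)
  Stage 1: F_1 = 10^(2.09/10) = 1.618, G_1 = 10^(−2.09/10) = 0.6180
  Stage 2: F_2 = 10^(1.45/10) = 1.396, G_2 = 10^(20.2/10) = 104.7
  Stage 3: F_3 = 10^(3.77/10) = 2.382, G_3 = 10^(12.2/10) = 16.60
Friis cascade:
  F = 1.618 + (1.396 − 1)/0.6180 + (2.382 − 1)/64.71 = 2.281
NF = 10 log₁₀(2.281) = 3.58 dB

3.58 dB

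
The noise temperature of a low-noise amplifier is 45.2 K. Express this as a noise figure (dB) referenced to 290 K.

0.629 dB

F = 1 + T_e/T₀ = 1 + 45.2/290 = 1.15586
NF = 10 log₁₀(1.15586) = 0.629 dB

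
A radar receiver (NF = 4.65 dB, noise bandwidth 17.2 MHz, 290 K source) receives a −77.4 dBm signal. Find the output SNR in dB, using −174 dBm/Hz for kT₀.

Noise floor: N = −174 + 10 log₁₀(B) + NF
10 log₁₀(1.72×10⁷) = 72.36 dB
N = −174 + 72.36 + 4.65 = −96.99 dBm
SNR = P_sig − N = −77.4 − (−96.99) = 19.59 dB → 19.6 dB

19.6 dB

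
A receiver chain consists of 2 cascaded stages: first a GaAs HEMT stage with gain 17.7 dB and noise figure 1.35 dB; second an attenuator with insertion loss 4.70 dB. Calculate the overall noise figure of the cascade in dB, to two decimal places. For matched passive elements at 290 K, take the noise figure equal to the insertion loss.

Convert to linear (a loss of L dB is a gain of −L dB): F_i = 10^(NF_i/10), G_i = 10^(G_i,dB/10)
  Stage 1: F_1 = 10^(1.35/10) = 1.365, G_1 = 10^(17.7/10) = 58.88
  Stage 2: F_2 = 10^(4.70/10) = 2.951, G_2 = 10^(−4.70/10) = 0.3388
Friis cascade:
  F = 1.365 + (2.951 − 1)/58.88 = 1.398
NF = 10 log₁₀(1.398) = 1.45 dB

1.45 dB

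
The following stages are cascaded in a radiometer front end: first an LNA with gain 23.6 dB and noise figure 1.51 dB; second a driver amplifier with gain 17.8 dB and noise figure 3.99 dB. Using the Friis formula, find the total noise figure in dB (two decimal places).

1.53 dB

Convert to linear (a loss of L dB is a gain of −L dB): F_i = 10^(NF_i/10), G_i = 10^(G_i,dB/10)
  Stage 1: F_1 = 10^(1.51/10) = 1.416, G_1 = 10^(23.6/10) = 229.1
  Stage 2: F_2 = 10^(3.99/10) = 2.506, G_2 = 10^(17.8/10) = 60.26
Friis cascade:
  F = 1.416 + (2.506 − 1)/229.1 = 1.422
NF = 10 log₁₀(1.422) = 1.53 dB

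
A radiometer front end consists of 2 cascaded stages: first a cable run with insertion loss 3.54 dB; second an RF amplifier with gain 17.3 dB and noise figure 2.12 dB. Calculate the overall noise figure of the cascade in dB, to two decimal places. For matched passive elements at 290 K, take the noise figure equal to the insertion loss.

Convert to linear (a loss of L dB is a gain of −L dB): F_i = 10^(NF_i/10), G_i = 10^(G_i,dB/10)
  Stage 1: F_1 = 10^(3.54/10) = 2.259, G_1 = 10^(−3.54/10) = 0.4426
  Stage 2: F_2 = 10^(2.12/10) = 1.629, G_2 = 10^(17.3/10) = 53.70
Friis cascade:
  F = 2.259 + (1.629 − 1)/0.4426 = 3.681
NF = 10 log₁₀(3.681) = 5.66 dB

5.66 dB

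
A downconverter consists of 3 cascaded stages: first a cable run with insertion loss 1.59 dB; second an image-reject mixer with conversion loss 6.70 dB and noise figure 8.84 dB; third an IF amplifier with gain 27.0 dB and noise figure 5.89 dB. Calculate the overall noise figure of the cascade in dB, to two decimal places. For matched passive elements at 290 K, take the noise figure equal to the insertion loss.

14.84 dB

Convert to linear (a loss of L dB is a gain of −L dB): F_i = 10^(NF_i/10), G_i = 10^(G_i,dB/10)
  Stage 1: F_1 = 10^(1.59/10) = 1.442, G_1 = 10^(−1.59/10) = 0.6934
  Stage 2: F_2 = 10^(8.84/10) = 7.656, G_2 = 10^(−6.70/10) = 0.2138
  Stage 3: F_3 = 10^(5.89/10) = 3.882, G_3 = 10^(27.0/10) = 501.2
Friis cascade:
  F = 1.442 + (7.656 − 1)/0.6934 + (3.882 − 1)/0.1483 = 30.48
NF = 10 log₁₀(30.48) = 14.84 dB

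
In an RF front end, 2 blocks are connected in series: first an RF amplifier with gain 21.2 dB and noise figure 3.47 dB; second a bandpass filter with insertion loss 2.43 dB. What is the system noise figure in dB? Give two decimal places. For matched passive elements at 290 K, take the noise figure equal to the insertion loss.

3.48 dB

Convert to linear (a loss of L dB is a gain of −L dB): F_i = 10^(NF_i/10), G_i = 10^(G_i,dB/10)
  Stage 1: F_1 = 10^(3.47/10) = 2.223, G_1 = 10^(21.2/10) = 131.8
  Stage 2: F_2 = 10^(2.43/10) = 1.750, G_2 = 10^(−2.43/10) = 0.5715
Friis cascade:
  F = 2.223 + (1.750 − 1)/131.8 = 2.229
NF = 10 log₁₀(2.229) = 3.48 dB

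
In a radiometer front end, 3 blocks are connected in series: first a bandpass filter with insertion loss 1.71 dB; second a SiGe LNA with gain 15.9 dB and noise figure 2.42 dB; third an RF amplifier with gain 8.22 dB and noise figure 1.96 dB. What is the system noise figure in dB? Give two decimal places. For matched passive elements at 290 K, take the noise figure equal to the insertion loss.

4.17 dB

Convert to linear (a loss of L dB is a gain of −L dB): F_i = 10^(NF_i/10), G_i = 10^(G_i,dB/10)
  Stage 1: F_1 = 10^(1.71/10) = 1.483, G_1 = 10^(−1.71/10) = 0.6745
  Stage 2: F_2 = 10^(2.42/10) = 1.746, G_2 = 10^(15.9/10) = 38.90
  Stage 3: F_3 = 10^(1.96/10) = 1.570, G_3 = 10^(8.22/10) = 6.637
Friis cascade:
  F = 1.483 + (1.746 − 1)/0.6745 + (1.570 − 1)/26.24 = 2.610
NF = 10 log₁₀(2.610) = 4.17 dB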